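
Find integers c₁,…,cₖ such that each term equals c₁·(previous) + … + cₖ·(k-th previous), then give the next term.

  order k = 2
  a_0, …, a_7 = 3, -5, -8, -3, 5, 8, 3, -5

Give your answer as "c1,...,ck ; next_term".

1,-1 ; -8

  a_2 = 1·-5 + -1·3 = -8
  a_3 = 1·-8 + -1·-5 = -3
  a_4 = 1·-3 + -1·-8 = 5
  a_5 = 1·5 + -1·-3 = 8
  a_6 = 1·8 + -1·5 = 3
  a_7 = 1·3 + -1·8 = -5
  a_8 = 1·-5 + -1·3 = -8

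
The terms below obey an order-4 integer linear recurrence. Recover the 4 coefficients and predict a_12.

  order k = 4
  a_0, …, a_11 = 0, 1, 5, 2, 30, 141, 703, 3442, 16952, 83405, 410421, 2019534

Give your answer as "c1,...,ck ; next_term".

4,4,2,3 ; 9937486

  a_4 = 4·2 + 4·5 + 2·1 + 3·0 = 30
  a_5 = 4·30 + 4·2 + 2·5 + 3·1 = 141
  a_6 = 4·141 + 4·30 + 2·2 + 3·5 = 703
  a_7 = 4·703 + 4·141 + 2·30 + 3·2 = 3442
  a_8 = 4·3442 + 4·703 + 2·141 + 3·30 = 16952
  a_9 = 4·16952 + 4·3442 + 2·703 + 3·141 = 83405
  a_10 = 4·83405 + 4·16952 + 2·3442 + 3·703 = 410421
  a_11 = 4·410421 + 4·83405 + 2·16952 + 3·3442 = 2019534
  a_12 = 4·2019534 + 4·410421 + 2·83405 + 3·16952 = 9937486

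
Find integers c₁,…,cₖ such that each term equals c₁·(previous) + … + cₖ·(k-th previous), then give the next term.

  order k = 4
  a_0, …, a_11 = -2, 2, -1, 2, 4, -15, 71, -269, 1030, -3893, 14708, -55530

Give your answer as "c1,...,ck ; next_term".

  a_4 = -3·2 + 4·-1 + 3·2 + -4·-2 = 4
  a_5 = -3·4 + 4·2 + 3·-1 + -4·2 = -15
  a_6 = -3·-15 + 4·4 + 3·2 + -4·-1 = 71
  a_7 = -3·71 + 4·-15 + 3·4 + -4·2 = -269
  a_8 = -3·-269 + 4·71 + 3·-15 + -4·4 = 1030
  a_9 = -3·1030 + 4·-269 + 3·71 + -4·-15 = -3893
  a_10 = -3·-3893 + 4·1030 + 3·-269 + -4·71 = 14708
  a_11 = -3·14708 + 4·-3893 + 3·1030 + -4·-269 = -55530
  a_12 = -3·-55530 + 4·14708 + 3·-3893 + -4·1030 = 209623

-3,4,3,-4 ; 209623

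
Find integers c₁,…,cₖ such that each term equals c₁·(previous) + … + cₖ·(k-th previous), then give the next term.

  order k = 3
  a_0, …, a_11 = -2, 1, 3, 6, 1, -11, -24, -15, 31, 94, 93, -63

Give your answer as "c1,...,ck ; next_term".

1,-1,-2 ; -344

  a_3 = 1·3 + -1·1 + -2·-2 = 6
  a_4 = 1·6 + -1·3 + -2·1 = 1
  a_5 = 1·1 + -1·6 + -2·3 = -11
  a_6 = 1·-11 + -1·1 + -2·6 = -24
  a_7 = 1·-24 + -1·-11 + -2·1 = -15
  a_8 = 1·-15 + -1·-24 + -2·-11 = 31
  a_9 = 1·31 + -1·-15 + -2·-24 = 94
  a_10 = 1·94 + -1·31 + -2·-15 = 93
  a_11 = 1·93 + -1·94 + -2·31 = -63
  a_12 = 1·-63 + -1·93 + -2·94 = -344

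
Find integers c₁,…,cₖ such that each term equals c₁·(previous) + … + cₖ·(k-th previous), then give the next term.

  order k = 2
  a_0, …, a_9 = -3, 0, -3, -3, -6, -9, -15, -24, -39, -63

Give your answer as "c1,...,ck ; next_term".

1,1 ; -102

  a_2 = 1·0 + 1·-3 = -3
  a_3 = 1·-3 + 1·0 = -3
  a_4 = 1·-3 + 1·-3 = -6
  a_5 = 1·-6 + 1·-3 = -9
  a_6 = 1·-9 + 1·-6 = -15
  a_7 = 1·-15 + 1·-9 = -24
  a_8 = 1·-24 + 1·-15 = -39
  a_9 = 1·-39 + 1·-24 = -63
  a_10 = 1·-63 + 1·-39 = -102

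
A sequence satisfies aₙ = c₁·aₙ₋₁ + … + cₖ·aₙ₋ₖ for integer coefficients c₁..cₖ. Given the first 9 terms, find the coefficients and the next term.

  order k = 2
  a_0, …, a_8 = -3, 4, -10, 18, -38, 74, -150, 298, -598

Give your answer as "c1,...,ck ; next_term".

-1,2 ; 1194

  a_2 = -1·4 + 2·-3 = -10
  a_3 = -1·-10 + 2·4 = 18
  a_4 = -1·18 + 2·-10 = -38
  a_5 = -1·-38 + 2·18 = 74
  a_6 = -1·74 + 2·-38 = -150
  a_7 = -1·-150 + 2·74 = 298
  a_8 = -1·298 + 2·-150 = -598
  a_9 = -1·-598 + 2·298 = 1194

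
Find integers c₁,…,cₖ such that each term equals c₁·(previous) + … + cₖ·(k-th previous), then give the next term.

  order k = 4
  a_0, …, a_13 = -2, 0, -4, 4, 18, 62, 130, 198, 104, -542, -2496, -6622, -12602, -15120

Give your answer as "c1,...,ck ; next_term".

3,-2,-4,1 ; 3836

  a_4 = 3·4 + -2·-4 + -4·0 + 1·-2 = 18
  a_5 = 3·18 + -2·4 + -4·-4 + 1·0 = 62
  a_6 = 3·62 + -2·18 + -4·4 + 1·-4 = 130
  a_7 = 3·130 + -2·62 + -4·18 + 1·4 = 198
  a_8 = 3·198 + -2·130 + -4·62 + 1·18 = 104
  a_9 = 3·104 + -2·198 + -4·130 + 1·62 = -542
  a_10 = 3·-542 + -2·104 + -4·198 + 1·130 = -2496
  a_11 = 3·-2496 + -2·-542 + -4·104 + 1·198 = -6622
  a_12 = 3·-6622 + -2·-2496 + -4·-542 + 1·104 = -12602
  a_13 = 3·-12602 + -2·-6622 + -4·-2496 + 1·-542 = -15120
  a_14 = 3·-15120 + -2·-12602 + -4·-6622 + 1·-2496 = 3836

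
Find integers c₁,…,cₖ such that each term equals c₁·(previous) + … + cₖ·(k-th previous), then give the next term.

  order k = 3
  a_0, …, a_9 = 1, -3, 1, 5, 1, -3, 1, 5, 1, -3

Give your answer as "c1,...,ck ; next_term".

1,-1,1 ; 1

  a_3 = 1·1 + -1·-3 + 1·1 = 5
  a_4 = 1·5 + -1·1 + 1·-3 = 1
  a_5 = 1·1 + -1·5 + 1·1 = -3
  a_6 = 1·-3 + -1·1 + 1·5 = 1
  a_7 = 1·1 + -1·-3 + 1·1 = 5
  a_8 = 1·5 + -1·1 + 1·-3 = 1
  a_9 = 1·1 + -1·5 + 1·1 = -3
  a_10 = 1·-3 + -1·1 + 1·5 = 1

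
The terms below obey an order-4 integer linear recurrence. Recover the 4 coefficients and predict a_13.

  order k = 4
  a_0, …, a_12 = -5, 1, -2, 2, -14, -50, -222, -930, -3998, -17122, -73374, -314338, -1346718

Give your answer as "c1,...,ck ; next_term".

4,1,0,4 ; -5769698

  a_4 = 4·2 + 1·-2 + 0·1 + 4·-5 = -14
  a_5 = 4·-14 + 1·2 + 0·-2 + 4·1 = -50
  a_6 = 4·-50 + 1·-14 + 0·2 + 4·-2 = -222
  a_7 = 4·-222 + 1·-50 + 0·-14 + 4·2 = -930
  a_8 = 4·-930 + 1·-222 + 0·-50 + 4·-14 = -3998
  a_9 = 4·-3998 + 1·-930 + 0·-222 + 4·-50 = -17122
  a_10 = 4·-17122 + 1·-3998 + 0·-930 + 4·-222 = -73374
  a_11 = 4·-73374 + 1·-17122 + 0·-3998 + 4·-930 = -314338
  a_12 = 4·-314338 + 1·-73374 + 0·-17122 + 4·-3998 = -1346718
  a_13 = 4·-1346718 + 1·-314338 + 0·-73374 + 4·-17122 = -5769698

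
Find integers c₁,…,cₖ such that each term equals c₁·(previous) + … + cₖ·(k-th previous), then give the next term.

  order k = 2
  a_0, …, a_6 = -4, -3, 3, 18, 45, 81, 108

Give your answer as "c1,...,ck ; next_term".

  a_2 = 3·-3 + -3·-4 = 3
  a_3 = 3·3 + -3·-3 = 18
  a_4 = 3·18 + -3·3 = 45
  a_5 = 3·45 + -3·18 = 81
  a_6 = 3·81 + -3·45 = 108
  a_7 = 3·108 + -3·81 = 81

3,-3 ; 81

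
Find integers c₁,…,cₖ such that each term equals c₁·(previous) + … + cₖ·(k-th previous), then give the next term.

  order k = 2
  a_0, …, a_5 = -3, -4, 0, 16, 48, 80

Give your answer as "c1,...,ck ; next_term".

  a_2 = 3·-4 + -4·-3 = 0
  a_3 = 3·0 + -4·-4 = 16
  a_4 = 3·16 + -4·0 = 48
  a_5 = 3·48 + -4·16 = 80
  a_6 = 3·80 + -4·48 = 48

3,-4 ; 48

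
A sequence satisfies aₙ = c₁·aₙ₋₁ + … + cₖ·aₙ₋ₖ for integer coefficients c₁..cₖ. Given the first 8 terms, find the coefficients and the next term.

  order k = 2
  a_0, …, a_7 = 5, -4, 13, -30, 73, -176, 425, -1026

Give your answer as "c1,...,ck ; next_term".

  a_2 = -2·-4 + 1·5 = 13
  a_3 = -2·13 + 1·-4 = -30
  a_4 = -2·-30 + 1·13 = 73
  a_5 = -2·73 + 1·-30 = -176
  a_6 = -2·-176 + 1·73 = 425
  a_7 = -2·425 + 1·-176 = -1026
  a_8 = -2·-1026 + 1·425 = 2477

-2,1 ; 2477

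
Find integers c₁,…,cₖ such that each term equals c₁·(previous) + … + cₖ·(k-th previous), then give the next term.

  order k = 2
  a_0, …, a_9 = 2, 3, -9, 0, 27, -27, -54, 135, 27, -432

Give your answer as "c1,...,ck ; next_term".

-1,-3 ; 351

  a_2 = -1·3 + -3·2 = -9
  a_3 = -1·-9 + -3·3 = 0
  a_4 = -1·0 + -3·-9 = 27
  a_5 = -1·27 + -3·0 = -27
  a_6 = -1·-27 + -3·27 = -54
  a_7 = -1·-54 + -3·-27 = 135
  a_8 = -1·135 + -3·-54 = 27
  a_9 = -1·27 + -3·135 = -432
  a_10 = -1·-432 + -3·27 = 351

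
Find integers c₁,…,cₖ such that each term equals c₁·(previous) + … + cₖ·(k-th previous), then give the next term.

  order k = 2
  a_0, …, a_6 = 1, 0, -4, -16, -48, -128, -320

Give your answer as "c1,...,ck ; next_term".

  a_2 = 4·0 + -4·1 = -4
  a_3 = 4·-4 + -4·0 = -16
  a_4 = 4·-16 + -4·-4 = -48
  a_5 = 4·-48 + -4·-16 = -128
  a_6 = 4·-128 + -4·-48 = -320
  a_7 = 4·-320 + -4·-128 = -768

4,-4 ; -768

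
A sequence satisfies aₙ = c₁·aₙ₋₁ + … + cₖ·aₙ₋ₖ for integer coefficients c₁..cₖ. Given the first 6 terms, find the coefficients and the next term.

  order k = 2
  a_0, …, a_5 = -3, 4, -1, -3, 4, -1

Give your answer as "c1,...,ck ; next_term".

  a_2 = -1·4 + -1·-3 = -1
  a_3 = -1·-1 + -1·4 = -3
  a_4 = -1·-3 + -1·-1 = 4
  a_5 = -1·4 + -1·-3 = -1
  a_6 = -1·-1 + -1·4 = -3

-1,-1 ; -3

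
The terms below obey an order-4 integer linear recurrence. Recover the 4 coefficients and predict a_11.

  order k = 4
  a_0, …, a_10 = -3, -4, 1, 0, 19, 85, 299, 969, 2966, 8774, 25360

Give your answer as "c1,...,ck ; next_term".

  a_4 = 4·0 + -2·1 + -3·-4 + -3·-3 = 19
  a_5 = 4·19 + -2·0 + -3·1 + -3·-4 = 85
  a_6 = 4·85 + -2·19 + -3·0 + -3·1 = 299
  a_7 = 4·299 + -2·85 + -3·19 + -3·0 = 969
  a_8 = 4·969 + -2·299 + -3·85 + -3·19 = 2966
  a_9 = 4·2966 + -2·969 + -3·299 + -3·85 = 8774
  a_10 = 4·8774 + -2·2966 + -3·969 + -3·299 = 25360
  a_11 = 4·25360 + -2·8774 + -3·2966 + -3·969 = 72087

4,-2,-3,-3 ; 72087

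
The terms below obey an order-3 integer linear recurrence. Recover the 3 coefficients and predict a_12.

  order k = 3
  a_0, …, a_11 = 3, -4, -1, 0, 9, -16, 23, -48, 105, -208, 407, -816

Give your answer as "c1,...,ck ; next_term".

-2,-1,-2 ; 1641

  a_3 = -2·-1 + -1·-4 + -2·3 = 0
  a_4 = -2·0 + -1·-1 + -2·-4 = 9
  a_5 = -2·9 + -1·0 + -2·-1 = -16
  a_6 = -2·-16 + -1·9 + -2·0 = 23
  a_7 = -2·23 + -1·-16 + -2·9 = -48
  a_8 = -2·-48 + -1·23 + -2·-16 = 105
  a_9 = -2·105 + -1·-48 + -2·23 = -208
  a_10 = -2·-208 + -1·105 + -2·-48 = 407
  a_11 = -2·407 + -1·-208 + -2·105 = -816
  a_12 = -2·-816 + -1·407 + -2·-208 = 1641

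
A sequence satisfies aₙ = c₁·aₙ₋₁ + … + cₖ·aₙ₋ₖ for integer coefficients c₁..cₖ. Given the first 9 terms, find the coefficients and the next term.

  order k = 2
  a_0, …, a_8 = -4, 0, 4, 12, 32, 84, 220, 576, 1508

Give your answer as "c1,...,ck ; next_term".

3,-1 ; 3948

  a_2 = 3·0 + -1·-4 = 4
  a_3 = 3·4 + -1·0 = 12
  a_4 = 3·12 + -1·4 = 32
  a_5 = 3·32 + -1·12 = 84
  a_6 = 3·84 + -1·32 = 220
  a_7 = 3·220 + -1·84 = 576
  a_8 = 3·576 + -1·220 = 1508
  a_9 = 3·1508 + -1·576 = 3948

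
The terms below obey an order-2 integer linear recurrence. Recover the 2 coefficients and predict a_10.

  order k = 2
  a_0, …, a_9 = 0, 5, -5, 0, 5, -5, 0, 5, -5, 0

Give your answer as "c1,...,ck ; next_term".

  a_2 = -1·5 + -1·0 = -5
  a_3 = -1·-5 + -1·5 = 0
  a_4 = -1·0 + -1·-5 = 5
  a_5 = -1·5 + -1·0 = -5
  a_6 = -1·-5 + -1·5 = 0
  a_7 = -1·0 + -1·-5 = 5
  a_8 = -1·5 + -1·0 = -5
  a_9 = -1·-5 + -1·5 = 0
  a_10 = -1·0 + -1·-5 = 5

-1,-1 ; 5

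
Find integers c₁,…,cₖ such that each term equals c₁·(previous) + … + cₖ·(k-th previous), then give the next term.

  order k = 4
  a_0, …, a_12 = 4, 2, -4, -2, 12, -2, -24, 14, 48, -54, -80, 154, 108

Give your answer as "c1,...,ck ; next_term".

-1,-2,-1,1 ; -390

  a_4 = -1·-2 + -2·-4 + -1·2 + 1·4 = 12
  a_5 = -1·12 + -2·-2 + -1·-4 + 1·2 = -2
  a_6 = -1·-2 + -2·12 + -1·-2 + 1·-4 = -24
  a_7 = -1·-24 + -2·-2 + -1·12 + 1·-2 = 14
  a_8 = -1·14 + -2·-24 + -1·-2 + 1·12 = 48
  a_9 = -1·48 + -2·14 + -1·-24 + 1·-2 = -54
  a_10 = -1·-54 + -2·48 + -1·14 + 1·-24 = -80
  a_11 = -1·-80 + -2·-54 + -1·48 + 1·14 = 154
  a_12 = -1·154 + -2·-80 + -1·-54 + 1·48 = 108
  a_13 = -1·108 + -2·154 + -1·-80 + 1·-54 = -390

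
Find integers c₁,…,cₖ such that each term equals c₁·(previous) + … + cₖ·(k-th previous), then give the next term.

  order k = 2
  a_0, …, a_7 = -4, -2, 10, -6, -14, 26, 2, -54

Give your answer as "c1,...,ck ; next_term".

  a_2 = -1·-2 + -2·-4 = 10
  a_3 = -1·10 + -2·-2 = -6
  a_4 = -1·-6 + -2·10 = -14
  a_5 = -1·-14 + -2·-6 = 26
  a_6 = -1·26 + -2·-14 = 2
  a_7 = -1·2 + -2·26 = -54
  a_8 = -1·-54 + -2·2 = 50

-1,-2 ; 50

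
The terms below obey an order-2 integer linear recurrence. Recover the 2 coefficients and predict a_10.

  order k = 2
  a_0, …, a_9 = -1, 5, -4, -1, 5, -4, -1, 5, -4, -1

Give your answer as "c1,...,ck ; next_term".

-1,-1 ; 5

  a_2 = -1·5 + -1·-1 = -4
  a_3 = -1·-4 + -1·5 = -1
  a_4 = -1·-1 + -1·-4 = 5
  a_5 = -1·5 + -1·-1 = -4
  a_6 = -1·-4 + -1·5 = -1
  a_7 = -1·-1 + -1·-4 = 5
  a_8 = -1·5 + -1·-1 = -4
  a_9 = -1·-4 + -1·5 = -1
  a_10 = -1·-1 + -1·-4 = 5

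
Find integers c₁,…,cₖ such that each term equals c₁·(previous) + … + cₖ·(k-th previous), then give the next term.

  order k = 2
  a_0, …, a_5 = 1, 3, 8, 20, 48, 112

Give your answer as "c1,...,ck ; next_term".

  a_2 = 4·3 + -4·1 = 8
  a_3 = 4·8 + -4·3 = 20
  a_4 = 4·20 + -4·8 = 48
  a_5 = 4·48 + -4·20 = 112
  a_6 = 4·112 + -4·48 = 256

4,-4 ; 256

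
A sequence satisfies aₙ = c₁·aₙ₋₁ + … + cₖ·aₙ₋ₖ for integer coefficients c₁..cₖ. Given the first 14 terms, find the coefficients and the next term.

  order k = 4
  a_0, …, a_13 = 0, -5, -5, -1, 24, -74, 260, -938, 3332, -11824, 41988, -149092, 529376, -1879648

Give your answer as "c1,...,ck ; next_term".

-4,-2,-2,-2 ; 6674048

  a_4 = -4·-1 + -2·-5 + -2·-5 + -2·0 = 24
  a_5 = -4·24 + -2·-1 + -2·-5 + -2·-5 = -74
  a_6 = -4·-74 + -2·24 + -2·-1 + -2·-5 = 260
  a_7 = -4·260 + -2·-74 + -2·24 + -2·-1 = -938
  a_8 = -4·-938 + -2·260 + -2·-74 + -2·24 = 3332
  a_9 = -4·3332 + -2·-938 + -2·260 + -2·-74 = -11824
  a_10 = -4·-11824 + -2·3332 + -2·-938 + -2·260 = 41988
  a_11 = -4·41988 + -2·-11824 + -2·3332 + -2·-938 = -149092
  a_12 = -4·-149092 + -2·41988 + -2·-11824 + -2·3332 = 529376
  a_13 = -4·529376 + -2·-149092 + -2·41988 + -2·-11824 = -1879648
  a_14 = -4·-1879648 + -2·529376 + -2·-149092 + -2·41988 = 6674048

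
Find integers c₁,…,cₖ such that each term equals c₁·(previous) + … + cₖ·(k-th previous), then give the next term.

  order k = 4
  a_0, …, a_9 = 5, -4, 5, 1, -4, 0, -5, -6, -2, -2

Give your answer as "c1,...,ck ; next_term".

1,0,0,-1 ; 3

  a_4 = 1·1 + 0·5 + 0·-4 + -1·5 = -4
  a_5 = 1·-4 + 0·1 + 0·5 + -1·-4 = 0
  a_6 = 1·0 + 0·-4 + 0·1 + -1·5 = -5
  a_7 = 1·-5 + 0·0 + 0·-4 + -1·1 = -6
  a_8 = 1·-6 + 0·-5 + 0·0 + -1·-4 = -2
  a_9 = 1·-2 + 0·-6 + 0·-5 + -1·0 = -2
  a_10 = 1·-2 + 0·-2 + 0·-6 + -1·-5 = 3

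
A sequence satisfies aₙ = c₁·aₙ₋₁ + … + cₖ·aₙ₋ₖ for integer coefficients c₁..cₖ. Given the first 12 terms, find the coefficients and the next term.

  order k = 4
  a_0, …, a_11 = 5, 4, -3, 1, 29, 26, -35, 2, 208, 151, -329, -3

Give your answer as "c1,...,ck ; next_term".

  a_4 = 1·1 + -2·-3 + 3·4 + 2·5 = 29
  a_5 = 1·29 + -2·1 + 3·-3 + 2·4 = 26
  a_6 = 1·26 + -2·29 + 3·1 + 2·-3 = -35
  a_7 = 1·-35 + -2·26 + 3·29 + 2·1 = 2
  a_8 = 1·2 + -2·-35 + 3·26 + 2·29 = 208
  a_9 = 1·208 + -2·2 + 3·-35 + 2·26 = 151
  a_10 = 1·151 + -2·208 + 3·2 + 2·-35 = -329
  a_11 = 1·-329 + -2·151 + 3·208 + 2·2 = -3
  a_12 = 1·-3 + -2·-329 + 3·151 + 2·208 = 1524

1,-2,3,2 ; 1524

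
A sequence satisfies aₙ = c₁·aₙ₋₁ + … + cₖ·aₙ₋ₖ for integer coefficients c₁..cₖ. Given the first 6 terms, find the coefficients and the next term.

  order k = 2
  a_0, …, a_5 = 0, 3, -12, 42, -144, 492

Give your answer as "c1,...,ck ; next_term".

-4,-2 ; -1680

  a_2 = -4·3 + -2·0 = -12
  a_3 = -4·-12 + -2·3 = 42
  a_4 = -4·42 + -2·-12 = -144
  a_5 = -4·-144 + -2·42 = 492
  a_6 = -4·492 + -2·-144 = -1680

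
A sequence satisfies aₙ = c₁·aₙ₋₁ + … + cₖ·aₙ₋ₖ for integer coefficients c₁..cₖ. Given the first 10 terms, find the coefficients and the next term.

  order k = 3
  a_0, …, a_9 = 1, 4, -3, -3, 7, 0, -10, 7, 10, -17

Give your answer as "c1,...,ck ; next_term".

  a_3 = 0·-3 + -1·4 + 1·1 = -3
  a_4 = 0·-3 + -1·-3 + 1·4 = 7
  a_5 = 0·7 + -1·-3 + 1·-3 = 0
  a_6 = 0·0 + -1·7 + 1·-3 = -10
  a_7 = 0·-10 + -1·0 + 1·7 = 7
  a_8 = 0·7 + -1·-10 + 1·0 = 10
  a_9 = 0·10 + -1·7 + 1·-10 = -17
  a_10 = 0·-17 + -1·10 + 1·7 = -3

0,-1,1 ; -3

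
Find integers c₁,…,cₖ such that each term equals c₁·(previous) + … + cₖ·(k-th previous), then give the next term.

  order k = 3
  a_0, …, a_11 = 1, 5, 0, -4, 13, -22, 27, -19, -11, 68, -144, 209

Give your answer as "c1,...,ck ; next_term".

-2,-1,1 ; -206

  a_3 = -2·0 + -1·5 + 1·1 = -4
  a_4 = -2·-4 + -1·0 + 1·5 = 13
  a_5 = -2·13 + -1·-4 + 1·0 = -22
  a_6 = -2·-22 + -1·13 + 1·-4 = 27
  a_7 = -2·27 + -1·-22 + 1·13 = -19
  a_8 = -2·-19 + -1·27 + 1·-22 = -11
  a_9 = -2·-11 + -1·-19 + 1·27 = 68
  a_10 = -2·68 + -1·-11 + 1·-19 = -144
  a_11 = -2·-144 + -1·68 + 1·-11 = 209
  a_12 = -2·209 + -1·-144 + 1·68 = -206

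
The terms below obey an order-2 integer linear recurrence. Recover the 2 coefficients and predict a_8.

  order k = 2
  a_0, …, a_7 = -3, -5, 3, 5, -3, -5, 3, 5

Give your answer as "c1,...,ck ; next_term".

0,-1 ; -3

  a_2 = 0·-5 + -1·-3 = 3
  a_3 = 0·3 + -1·-5 = 5
  a_4 = 0·5 + -1·3 = -3
  a_5 = 0·-3 + -1·5 = -5
  a_6 = 0·-5 + -1·-3 = 3
  a_7 = 0·3 + -1·-5 = 5
  a_8 = 0·5 + -1·3 = -3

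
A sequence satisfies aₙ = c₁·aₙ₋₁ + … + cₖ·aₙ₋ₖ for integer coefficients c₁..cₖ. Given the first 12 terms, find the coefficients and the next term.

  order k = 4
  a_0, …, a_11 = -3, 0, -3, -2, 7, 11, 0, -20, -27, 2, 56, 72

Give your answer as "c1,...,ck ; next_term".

  a_4 = 1·-2 + -2·-3 + 0·0 + -1·-3 = 7
  a_5 = 1·7 + -2·-2 + 0·-3 + -1·0 = 11
  a_6 = 1·11 + -2·7 + 0·-2 + -1·-3 = 0
  a_7 = 1·0 + -2·11 + 0·7 + -1·-2 = -20
  a_8 = 1·-20 + -2·0 + 0·11 + -1·7 = -27
  a_9 = 1·-27 + -2·-20 + 0·0 + -1·11 = 2
  a_10 = 1·2 + -2·-27 + 0·-20 + -1·0 = 56
  a_11 = 1·56 + -2·2 + 0·-27 + -1·-20 = 72
  a_12 = 1·72 + -2·56 + 0·2 + -1·-27 = -13

1,-2,0,-1 ; -13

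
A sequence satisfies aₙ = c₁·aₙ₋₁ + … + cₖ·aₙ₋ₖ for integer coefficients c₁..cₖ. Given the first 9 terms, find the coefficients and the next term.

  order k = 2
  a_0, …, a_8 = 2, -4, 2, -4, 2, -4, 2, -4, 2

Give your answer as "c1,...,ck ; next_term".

0,1 ; -4

  a_2 = 0·-4 + 1·2 = 2
  a_3 = 0·2 + 1·-4 = -4
  a_4 = 0·-4 + 1·2 = 2
  a_5 = 0·2 + 1·-4 = -4
  a_6 = 0·-4 + 1·2 = 2
  a_7 = 0·2 + 1·-4 = -4
  a_8 = 0·-4 + 1·2 = 2
  a_9 = 0·2 + 1·-4 = -4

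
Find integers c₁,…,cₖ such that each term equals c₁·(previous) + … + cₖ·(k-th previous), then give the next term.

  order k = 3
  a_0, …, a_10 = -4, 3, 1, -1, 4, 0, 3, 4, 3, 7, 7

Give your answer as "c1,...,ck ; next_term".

  a_3 = 0·1 + 1·3 + 1·-4 = -1
  a_4 = 0·-1 + 1·1 + 1·3 = 4
  a_5 = 0·4 + 1·-1 + 1·1 = 0
  a_6 = 0·0 + 1·4 + 1·-1 = 3
  a_7 = 0·3 + 1·0 + 1·4 = 4
  a_8 = 0·4 + 1·3 + 1·0 = 3
  a_9 = 0·3 + 1·4 + 1·3 = 7
  a_10 = 0·7 + 1·3 + 1·4 = 7
  a_11 = 0·7 + 1·7 + 1·3 = 10

0,1,1 ; 10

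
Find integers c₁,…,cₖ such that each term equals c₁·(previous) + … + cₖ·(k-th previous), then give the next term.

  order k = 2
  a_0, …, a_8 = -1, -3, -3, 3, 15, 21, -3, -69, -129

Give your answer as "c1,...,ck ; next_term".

  a_2 = 2·-3 + -3·-1 = -3
  a_3 = 2·-3 + -3·-3 = 3
  a_4 = 2·3 + -3·-3 = 15
  a_5 = 2·15 + -3·3 = 21
  a_6 = 2·21 + -3·15 = -3
  a_7 = 2·-3 + -3·21 = -69
  a_8 = 2·-69 + -3·-3 = -129
  a_9 = 2·-129 + -3·-69 = -51

2,-3 ; -51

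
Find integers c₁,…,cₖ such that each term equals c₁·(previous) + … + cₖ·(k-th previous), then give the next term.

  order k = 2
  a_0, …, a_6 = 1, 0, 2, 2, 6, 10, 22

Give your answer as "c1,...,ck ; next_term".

1,2 ; 42

  a_2 = 1·0 + 2·1 = 2
  a_3 = 1·2 + 2·0 = 2
  a_4 = 1·2 + 2·2 = 6
  a_5 = 1·6 + 2·2 = 10
  a_6 = 1·10 + 2·6 = 22
  a_7 = 1·22 + 2·10 = 42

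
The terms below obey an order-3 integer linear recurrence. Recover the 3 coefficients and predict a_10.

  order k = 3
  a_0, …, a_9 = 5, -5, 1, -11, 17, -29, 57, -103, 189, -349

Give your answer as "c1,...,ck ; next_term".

  a_3 = -1·1 + 1·-5 + -1·5 = -11
  a_4 = -1·-11 + 1·1 + -1·-5 = 17
  a_5 = -1·17 + 1·-11 + -1·1 = -29
  a_6 = -1·-29 + 1·17 + -1·-11 = 57
  a_7 = -1·57 + 1·-29 + -1·17 = -103
  a_8 = -1·-103 + 1·57 + -1·-29 = 189
  a_9 = -1·189 + 1·-103 + -1·57 = -349
  a_10 = -1·-349 + 1·189 + -1·-103 = 641

-1,1,-1 ; 641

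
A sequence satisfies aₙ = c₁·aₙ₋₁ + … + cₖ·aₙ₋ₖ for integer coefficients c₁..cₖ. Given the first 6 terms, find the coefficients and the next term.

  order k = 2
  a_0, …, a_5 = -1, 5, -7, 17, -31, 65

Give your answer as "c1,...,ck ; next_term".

  a_2 = -1·5 + 2·-1 = -7
  a_3 = -1·-7 + 2·5 = 17
  a_4 = -1·17 + 2·-7 = -31
  a_5 = -1·-31 + 2·17 = 65
  a_6 = -1·65 + 2·-31 = -127

-1,2 ; -127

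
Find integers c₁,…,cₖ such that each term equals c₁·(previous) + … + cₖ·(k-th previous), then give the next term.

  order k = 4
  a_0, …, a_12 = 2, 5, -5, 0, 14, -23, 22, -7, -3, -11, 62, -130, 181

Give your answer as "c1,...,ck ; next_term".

  a_4 = -2·0 + -1·-5 + 1·5 + 2·2 = 14
  a_5 = -2·14 + -1·0 + 1·-5 + 2·5 = -23
  a_6 = -2·-23 + -1·14 + 1·0 + 2·-5 = 22
  a_7 = -2·22 + -1·-23 + 1·14 + 2·0 = -7
  a_8 = -2·-7 + -1·22 + 1·-23 + 2·14 = -3
  a_9 = -2·-3 + -1·-7 + 1·22 + 2·-23 = -11
  a_10 = -2·-11 + -1·-3 + 1·-7 + 2·22 = 62
  a_11 = -2·62 + -1·-11 + 1·-3 + 2·-7 = -130
  a_12 = -2·-130 + -1·62 + 1·-11 + 2·-3 = 181
  a_13 = -2·181 + -1·-130 + 1·62 + 2·-11 = -192

-2,-1,1,2 ; -192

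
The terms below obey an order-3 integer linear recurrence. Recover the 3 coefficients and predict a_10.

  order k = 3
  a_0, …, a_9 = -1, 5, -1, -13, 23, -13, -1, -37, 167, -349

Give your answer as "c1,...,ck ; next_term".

  a_3 = -3·-1 + -4·5 + -4·-1 = -13
  a_4 = -3·-13 + -4·-1 + -4·5 = 23
  a_5 = -3·23 + -4·-13 + -4·-1 = -13
  a_6 = -3·-13 + -4·23 + -4·-13 = -1
  a_7 = -3·-1 + -4·-13 + -4·23 = -37
  a_8 = -3·-37 + -4·-1 + -4·-13 = 167
  a_9 = -3·167 + -4·-37 + -4·-1 = -349
  a_10 = -3·-349 + -4·167 + -4·-37 = 527

-3,-4,-4 ; 527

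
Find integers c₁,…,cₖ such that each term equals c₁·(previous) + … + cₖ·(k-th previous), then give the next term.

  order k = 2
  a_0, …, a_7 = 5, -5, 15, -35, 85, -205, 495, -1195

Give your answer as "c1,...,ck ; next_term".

  a_2 = -2·-5 + 1·5 = 15
  a_3 = -2·15 + 1·-5 = -35
  a_4 = -2·-35 + 1·15 = 85
  a_5 = -2·85 + 1·-35 = -205
  a_6 = -2·-205 + 1·85 = 495
  a_7 = -2·495 + 1·-205 = -1195
  a_8 = -2·-1195 + 1·495 = 2885

-2,1 ; 2885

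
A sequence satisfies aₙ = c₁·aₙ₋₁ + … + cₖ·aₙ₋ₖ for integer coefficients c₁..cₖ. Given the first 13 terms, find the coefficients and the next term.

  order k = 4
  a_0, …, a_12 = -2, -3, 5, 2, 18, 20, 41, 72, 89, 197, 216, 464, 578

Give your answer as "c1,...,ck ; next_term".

  a_4 = 0·2 + 3·5 + 1·-3 + -3·-2 = 18
  a_5 = 0·18 + 3·2 + 1·5 + -3·-3 = 20
  a_6 = 0·20 + 3·18 + 1·2 + -3·5 = 41
  a_7 = 0·41 + 3·20 + 1·18 + -3·2 = 72
  a_8 = 0·72 + 3·41 + 1·20 + -3·18 = 89
  a_9 = 0·89 + 3·72 + 1·41 + -3·20 = 197
  a_10 = 0·197 + 3·89 + 1·72 + -3·41 = 216
  a_11 = 0·216 + 3·197 + 1·89 + -3·72 = 464
  a_12 = 0·464 + 3·216 + 1·197 + -3·89 = 578
  a_13 = 0·578 + 3·464 + 1·216 + -3·197 = 1017

0,3,1,-3 ; 1017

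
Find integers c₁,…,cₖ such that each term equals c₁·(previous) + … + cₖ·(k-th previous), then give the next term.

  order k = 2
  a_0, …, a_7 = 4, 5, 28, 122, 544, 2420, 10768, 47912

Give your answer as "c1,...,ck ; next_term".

4,2 ; 213184

  a_2 = 4·5 + 2·4 = 28
  a_3 = 4·28 + 2·5 = 122
  a_4 = 4·122 + 2·28 = 544
  a_5 = 4·544 + 2·122 = 2420
  a_6 = 4·2420 + 2·544 = 10768
  a_7 = 4·10768 + 2·2420 = 47912
  a_8 = 4·47912 + 2·10768 = 213184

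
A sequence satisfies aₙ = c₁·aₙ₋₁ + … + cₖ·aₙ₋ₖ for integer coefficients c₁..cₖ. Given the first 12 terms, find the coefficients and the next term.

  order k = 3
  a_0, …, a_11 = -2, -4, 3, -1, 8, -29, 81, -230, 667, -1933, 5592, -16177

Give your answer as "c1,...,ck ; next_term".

  a_3 = -3·3 + -1·-4 + -2·-2 = -1
  a_4 = -3·-1 + -1·3 + -2·-4 = 8
  a_5 = -3·8 + -1·-1 + -2·3 = -29
  a_6 = -3·-29 + -1·8 + -2·-1 = 81
  a_7 = -3·81 + -1·-29 + -2·8 = -230
  a_8 = -3·-230 + -1·81 + -2·-29 = 667
  a_9 = -3·667 + -1·-230 + -2·81 = -1933
  a_10 = -3·-1933 + -1·667 + -2·-230 = 5592
  a_11 = -3·5592 + -1·-1933 + -2·667 = -16177
  a_12 = -3·-16177 + -1·5592 + -2·-1933 = 46805

-3,-1,-2 ; 46805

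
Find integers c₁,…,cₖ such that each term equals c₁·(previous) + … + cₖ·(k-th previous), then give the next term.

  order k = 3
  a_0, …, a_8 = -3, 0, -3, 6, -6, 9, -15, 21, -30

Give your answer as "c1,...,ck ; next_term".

-1,0,-1 ; 45

  a_3 = -1·-3 + 0·0 + -1·-3 = 6
  a_4 = -1·6 + 0·-3 + -1·0 = -6
  a_5 = -1·-6 + 0·6 + -1·-3 = 9
  a_6 = -1·9 + 0·-6 + -1·6 = -15
  a_7 = -1·-15 + 0·9 + -1·-6 = 21
  a_8 = -1·21 + 0·-15 + -1·9 = -30
  a_9 = -1·-30 + 0·21 + -1·-15 = 45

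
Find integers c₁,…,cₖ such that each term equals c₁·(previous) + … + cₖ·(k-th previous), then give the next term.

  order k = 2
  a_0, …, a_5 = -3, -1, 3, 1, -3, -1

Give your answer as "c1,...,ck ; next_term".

0,-1 ; 3

  a_2 = 0·-1 + -1·-3 = 3
  a_3 = 0·3 + -1·-1 = 1
  a_4 = 0·1 + -1·3 = -3
  a_5 = 0·-3 + -1·1 = -1
  a_6 = 0·-1 + -1·-3 = 3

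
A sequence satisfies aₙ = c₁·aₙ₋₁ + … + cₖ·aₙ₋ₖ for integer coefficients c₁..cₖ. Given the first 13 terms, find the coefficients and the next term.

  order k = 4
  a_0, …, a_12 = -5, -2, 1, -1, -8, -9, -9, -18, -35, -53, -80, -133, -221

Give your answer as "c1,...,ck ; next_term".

1,0,1,1 ; -354

  a_4 = 1·-1 + 0·1 + 1·-2 + 1·-5 = -8
  a_5 = 1·-8 + 0·-1 + 1·1 + 1·-2 = -9
  a_6 = 1·-9 + 0·-8 + 1·-1 + 1·1 = -9
  a_7 = 1·-9 + 0·-9 + 1·-8 + 1·-1 = -18
  a_8 = 1·-18 + 0·-9 + 1·-9 + 1·-8 = -35
  a_9 = 1·-35 + 0·-18 + 1·-9 + 1·-9 = -53
  a_10 = 1·-53 + 0·-35 + 1·-18 + 1·-9 = -80
  a_11 = 1·-80 + 0·-53 + 1·-35 + 1·-18 = -133
  a_12 = 1·-133 + 0·-80 + 1·-53 + 1·-35 = -221
  a_13 = 1·-221 + 0·-133 + 1·-80 + 1·-53 = -354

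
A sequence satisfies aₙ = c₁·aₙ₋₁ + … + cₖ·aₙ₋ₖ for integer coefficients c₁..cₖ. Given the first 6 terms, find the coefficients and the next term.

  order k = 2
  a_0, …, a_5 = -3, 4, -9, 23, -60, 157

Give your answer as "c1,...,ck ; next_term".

-3,-1 ; -411

  a_2 = -3·4 + -1·-3 = -9
  a_3 = -3·-9 + -1·4 = 23
  a_4 = -3·23 + -1·-9 = -60
  a_5 = -3·-60 + -1·23 = 157
  a_6 = -3·157 + -1·-60 = -411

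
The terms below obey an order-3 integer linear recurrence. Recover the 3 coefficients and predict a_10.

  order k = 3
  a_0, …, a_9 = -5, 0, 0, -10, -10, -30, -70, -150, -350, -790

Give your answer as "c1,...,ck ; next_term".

  a_3 = 1·0 + 2·0 + 2·-5 = -10
  a_4 = 1·-10 + 2·0 + 2·0 = -10
  a_5 = 1·-10 + 2·-10 + 2·0 = -30
  a_6 = 1·-30 + 2·-10 + 2·-10 = -70
  a_7 = 1·-70 + 2·-30 + 2·-10 = -150
  a_8 = 1·-150 + 2·-70 + 2·-30 = -350
  a_9 = 1·-350 + 2·-150 + 2·-70 = -790
  a_10 = 1·-790 + 2·-350 + 2·-150 = -1790

1,2,2 ; -1790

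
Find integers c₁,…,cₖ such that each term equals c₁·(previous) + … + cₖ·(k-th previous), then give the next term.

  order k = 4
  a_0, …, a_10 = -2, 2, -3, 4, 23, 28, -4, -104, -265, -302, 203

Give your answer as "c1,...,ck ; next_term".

2,-3,0,-3 ; 1624

  a_4 = 2·4 + -3·-3 + 0·2 + -3·-2 = 23
  a_5 = 2·23 + -3·4 + 0·-3 + -3·2 = 28
  a_6 = 2·28 + -3·23 + 0·4 + -3·-3 = -4
  a_7 = 2·-4 + -3·28 + 0·23 + -3·4 = -104
  a_8 = 2·-104 + -3·-4 + 0·28 + -3·23 = -265
  a_9 = 2·-265 + -3·-104 + 0·-4 + -3·28 = -302
  a_10 = 2·-302 + -3·-265 + 0·-104 + -3·-4 = 203
  a_11 = 2·203 + -3·-302 + 0·-265 + -3·-104 = 1624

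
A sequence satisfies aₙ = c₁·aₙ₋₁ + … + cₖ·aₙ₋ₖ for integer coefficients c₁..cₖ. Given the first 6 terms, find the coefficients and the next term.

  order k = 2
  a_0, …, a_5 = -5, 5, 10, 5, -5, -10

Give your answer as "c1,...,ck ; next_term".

  a_2 = 1·5 + -1·-5 = 10
  a_3 = 1·10 + -1·5 = 5
  a_4 = 1·5 + -1·10 = -5
  a_5 = 1·-5 + -1·5 = -10
  a_6 = 1·-10 + -1·-5 = -5

1,-1 ; -5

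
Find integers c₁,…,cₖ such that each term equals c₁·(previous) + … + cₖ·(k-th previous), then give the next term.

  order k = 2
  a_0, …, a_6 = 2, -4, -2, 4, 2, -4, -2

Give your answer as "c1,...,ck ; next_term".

  a_2 = 0·-4 + -1·2 = -2
  a_3 = 0·-2 + -1·-4 = 4
  a_4 = 0·4 + -1·-2 = 2
  a_5 = 0·2 + -1·4 = -4
  a_6 = 0·-4 + -1·2 = -2
  a_7 = 0·-2 + -1·-4 = 4

0,-1 ; 4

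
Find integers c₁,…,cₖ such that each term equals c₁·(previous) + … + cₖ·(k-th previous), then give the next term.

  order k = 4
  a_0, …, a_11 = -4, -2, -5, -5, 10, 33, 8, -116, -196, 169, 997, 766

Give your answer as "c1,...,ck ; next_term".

1,-3,-2,1 ; -2759

  a_4 = 1·-5 + -3·-5 + -2·-2 + 1·-4 = 10
  a_5 = 1·10 + -3·-5 + -2·-5 + 1·-2 = 33
  a_6 = 1·33 + -3·10 + -2·-5 + 1·-5 = 8
  a_7 = 1·8 + -3·33 + -2·10 + 1·-5 = -116
  a_8 = 1·-116 + -3·8 + -2·33 + 1·10 = -196
  a_9 = 1·-196 + -3·-116 + -2·8 + 1·33 = 169
  a_10 = 1·169 + -3·-196 + -2·-116 + 1·8 = 997
  a_11 = 1·997 + -3·169 + -2·-196 + 1·-116 = 766
  a_12 = 1·766 + -3·997 + -2·169 + 1·-196 = -2759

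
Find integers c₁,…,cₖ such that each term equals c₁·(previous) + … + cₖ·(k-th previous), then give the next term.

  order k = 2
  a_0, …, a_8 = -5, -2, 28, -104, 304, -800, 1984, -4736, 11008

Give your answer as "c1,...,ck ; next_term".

-4,-4 ; -25088

  a_2 = -4·-2 + -4·-5 = 28
  a_3 = -4·28 + -4·-2 = -104
  a_4 = -4·-104 + -4·28 = 304
  a_5 = -4·304 + -4·-104 = -800
  a_6 = -4·-800 + -4·304 = 1984
  a_7 = -4·1984 + -4·-800 = -4736
  a_8 = -4·-4736 + -4·1984 = 11008
  a_9 = -4·11008 + -4·-4736 = -25088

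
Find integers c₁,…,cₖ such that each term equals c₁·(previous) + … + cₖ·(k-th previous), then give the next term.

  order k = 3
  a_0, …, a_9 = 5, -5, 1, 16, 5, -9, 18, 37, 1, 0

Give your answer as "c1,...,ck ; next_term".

  a_3 = 1·1 + -1·-5 + 2·5 = 16
  a_4 = 1·16 + -1·1 + 2·-5 = 5
  a_5 = 1·5 + -1·16 + 2·1 = -9
  a_6 = 1·-9 + -1·5 + 2·16 = 18
  a_7 = 1·18 + -1·-9 + 2·5 = 37
  a_8 = 1·37 + -1·18 + 2·-9 = 1
  a_9 = 1·1 + -1·37 + 2·18 = 0
  a_10 = 1·0 + -1·1 + 2·37 = 73

1,-1,2 ; 73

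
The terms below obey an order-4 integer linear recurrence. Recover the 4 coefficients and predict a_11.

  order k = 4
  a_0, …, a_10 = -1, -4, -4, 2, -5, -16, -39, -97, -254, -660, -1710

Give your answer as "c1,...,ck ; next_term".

  a_4 = 2·2 + 1·-4 + 1·-4 + 1·-1 = -5
  a_5 = 2·-5 + 1·2 + 1·-4 + 1·-4 = -16
  a_6 = 2·-16 + 1·-5 + 1·2 + 1·-4 = -39
  a_7 = 2·-39 + 1·-16 + 1·-5 + 1·2 = -97
  a_8 = 2·-97 + 1·-39 + 1·-16 + 1·-5 = -254
  a_9 = 2·-254 + 1·-97 + 1·-39 + 1·-16 = -660
  a_10 = 2·-660 + 1·-254 + 1·-97 + 1·-39 = -1710
  a_11 = 2·-1710 + 1·-660 + 1·-254 + 1·-97 = -4431

2,1,1,1 ; -4431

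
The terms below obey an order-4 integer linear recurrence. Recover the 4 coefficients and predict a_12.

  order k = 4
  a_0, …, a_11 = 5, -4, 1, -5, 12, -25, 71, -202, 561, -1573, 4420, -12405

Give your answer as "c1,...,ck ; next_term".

-3,-1,-2,-2 ; 34819

  a_4 = -3·-5 + -1·1 + -2·-4 + -2·5 = 12
  a_5 = -3·12 + -1·-5 + -2·1 + -2·-4 = -25
  a_6 = -3·-25 + -1·12 + -2·-5 + -2·1 = 71
  a_7 = -3·71 + -1·-25 + -2·12 + -2·-5 = -202
  a_8 = -3·-202 + -1·71 + -2·-25 + -2·12 = 561
  a_9 = -3·561 + -1·-202 + -2·71 + -2·-25 = -1573
  a_10 = -3·-1573 + -1·561 + -2·-202 + -2·71 = 4420
  a_11 = -3·4420 + -1·-1573 + -2·561 + -2·-202 = -12405
  a_12 = -3·-12405 + -1·4420 + -2·-1573 + -2·561 = 34819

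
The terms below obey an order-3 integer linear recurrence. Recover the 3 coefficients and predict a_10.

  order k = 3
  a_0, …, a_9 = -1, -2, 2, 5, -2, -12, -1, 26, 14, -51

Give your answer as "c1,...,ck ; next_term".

  a_3 = 0·2 + -2·-2 + -1·-1 = 5
  a_4 = 0·5 + -2·2 + -1·-2 = -2
  a_5 = 0·-2 + -2·5 + -1·2 = -12
  a_6 = 0·-12 + -2·-2 + -1·5 = -1
  a_7 = 0·-1 + -2·-12 + -1·-2 = 26
  a_8 = 0·26 + -2·-1 + -1·-12 = 14
  a_9 = 0·14 + -2·26 + -1·-1 = -51
  a_10 = 0·-51 + -2·14 + -1·26 = -54

0,-2,-1 ; -54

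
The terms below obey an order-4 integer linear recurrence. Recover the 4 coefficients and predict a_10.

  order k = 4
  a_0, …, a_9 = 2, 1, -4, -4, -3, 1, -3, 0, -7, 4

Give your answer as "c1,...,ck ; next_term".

0,1,-1,1 ; -10

  a_4 = 0·-4 + 1·-4 + -1·1 + 1·2 = -3
  a_5 = 0·-3 + 1·-4 + -1·-4 + 1·1 = 1
  a_6 = 0·1 + 1·-3 + -1·-4 + 1·-4 = -3
  a_7 = 0·-3 + 1·1 + -1·-3 + 1·-4 = 0
  a_8 = 0·0 + 1·-3 + -1·1 + 1·-3 = -7
  a_9 = 0·-7 + 1·0 + -1·-3 + 1·1 = 4
  a_10 = 0·4 + 1·-7 + -1·0 + 1·-3 = -10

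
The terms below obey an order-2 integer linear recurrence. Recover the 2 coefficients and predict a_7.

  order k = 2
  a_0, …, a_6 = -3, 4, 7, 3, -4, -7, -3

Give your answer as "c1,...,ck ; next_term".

  a_2 = 1·4 + -1·-3 = 7
  a_3 = 1·7 + -1·4 = 3
  a_4 = 1·3 + -1·7 = -4
  a_5 = 1·-4 + -1·3 = -7
  a_6 = 1·-7 + -1·-4 = -3
  a_7 = 1·-3 + -1·-7 = 4

1,-1 ; 4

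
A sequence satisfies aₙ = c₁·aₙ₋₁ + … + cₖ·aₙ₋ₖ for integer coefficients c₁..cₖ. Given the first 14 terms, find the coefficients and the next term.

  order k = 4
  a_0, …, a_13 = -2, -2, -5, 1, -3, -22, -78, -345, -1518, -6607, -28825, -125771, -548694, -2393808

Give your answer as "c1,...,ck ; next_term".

4,1,3,-2 ; -10443589

  a_4 = 4·1 + 1·-5 + 3·-2 + -2·-2 = -3
  a_5 = 4·-3 + 1·1 + 3·-5 + -2·-2 = -22
  a_6 = 4·-22 + 1·-3 + 3·1 + -2·-5 = -78
  a_7 = 4·-78 + 1·-22 + 3·-3 + -2·1 = -345
  a_8 = 4·-345 + 1·-78 + 3·-22 + -2·-3 = -1518
  a_9 = 4·-1518 + 1·-345 + 3·-78 + -2·-22 = -6607
  a_10 = 4·-6607 + 1·-1518 + 3·-345 + -2·-78 = -28825
  a_11 = 4·-28825 + 1·-6607 + 3·-1518 + -2·-345 = -125771
  a_12 = 4·-125771 + 1·-28825 + 3·-6607 + -2·-1518 = -548694
  a_13 = 4·-548694 + 1·-125771 + 3·-28825 + -2·-6607 = -2393808
  a_14 = 4·-2393808 + 1·-548694 + 3·-125771 + -2·-28825 = -10443589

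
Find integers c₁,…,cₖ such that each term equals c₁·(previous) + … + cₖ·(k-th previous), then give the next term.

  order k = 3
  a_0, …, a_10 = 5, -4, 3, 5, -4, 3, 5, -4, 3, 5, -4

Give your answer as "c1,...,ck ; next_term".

  a_3 = 0·3 + 0·-4 + 1·5 = 5
  a_4 = 0·5 + 0·3 + 1·-4 = -4
  a_5 = 0·-4 + 0·5 + 1·3 = 3
  a_6 = 0·3 + 0·-4 + 1·5 = 5
  a_7 = 0·5 + 0·3 + 1·-4 = -4
  a_8 = 0·-4 + 0·5 + 1·3 = 3
  a_9 = 0·3 + 0·-4 + 1·5 = 5
  a_10 = 0·5 + 0·3 + 1·-4 = -4
  a_11 = 0·-4 + 0·5 + 1·3 = 3

0,0,1 ; 3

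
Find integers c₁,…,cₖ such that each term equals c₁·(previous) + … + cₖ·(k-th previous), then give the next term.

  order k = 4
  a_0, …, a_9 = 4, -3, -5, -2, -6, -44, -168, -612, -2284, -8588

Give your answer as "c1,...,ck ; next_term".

  a_4 = 3·-2 + 2·-5 + 2·-3 + 4·4 = -6
  a_5 = 3·-6 + 2·-2 + 2·-5 + 4·-3 = -44
  a_6 = 3·-44 + 2·-6 + 2·-2 + 4·-5 = -168
  a_7 = 3·-168 + 2·-44 + 2·-6 + 4·-2 = -612
  a_8 = 3·-612 + 2·-168 + 2·-44 + 4·-6 = -2284
  a_9 = 3·-2284 + 2·-612 + 2·-168 + 4·-44 = -8588
  a_10 = 3·-8588 + 2·-2284 + 2·-612 + 4·-168 = -32228

3,2,2,4 ; -32228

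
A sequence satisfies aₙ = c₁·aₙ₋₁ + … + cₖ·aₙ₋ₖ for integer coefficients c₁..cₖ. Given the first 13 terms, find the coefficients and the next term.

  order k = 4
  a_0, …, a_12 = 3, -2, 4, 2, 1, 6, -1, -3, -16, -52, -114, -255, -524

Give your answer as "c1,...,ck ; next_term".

  a_4 = 2·2 + 1·4 + -1·-2 + -3·3 = 1
  a_5 = 2·1 + 1·2 + -1·4 + -3·-2 = 6
  a_6 = 2·6 + 1·1 + -1·2 + -3·4 = -1
  a_7 = 2·-1 + 1·6 + -1·1 + -3·2 = -3
  a_8 = 2·-3 + 1·-1 + -1·6 + -3·1 = -16
  a_9 = 2·-16 + 1·-3 + -1·-1 + -3·6 = -52
  a_10 = 2·-52 + 1·-16 + -1·-3 + -3·-1 = -114
  a_11 = 2·-114 + 1·-52 + -1·-16 + -3·-3 = -255
  a_12 = 2·-255 + 1·-114 + -1·-52 + -3·-16 = -524
  a_13 = 2·-524 + 1·-255 + -1·-114 + -3·-52 = -1033

2,1,-1,-3 ; -1033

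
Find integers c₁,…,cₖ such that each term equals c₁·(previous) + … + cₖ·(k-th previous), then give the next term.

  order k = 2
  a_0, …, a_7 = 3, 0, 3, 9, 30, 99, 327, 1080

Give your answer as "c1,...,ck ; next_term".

  a_2 = 3·0 + 1·3 = 3
  a_3 = 3·3 + 1·0 = 9
  a_4 = 3·9 + 1·3 = 30
  a_5 = 3·30 + 1·9 = 99
  a_6 = 3·99 + 1·30 = 327
  a_7 = 3·327 + 1·99 = 1080
  a_8 = 3·1080 + 1·327 = 3567

3,1 ; 3567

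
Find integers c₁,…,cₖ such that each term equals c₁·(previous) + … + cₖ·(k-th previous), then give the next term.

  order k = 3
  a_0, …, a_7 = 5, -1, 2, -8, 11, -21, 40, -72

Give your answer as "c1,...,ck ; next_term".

-1,1,-1 ; 133

  a_3 = -1·2 + 1·-1 + -1·5 = -8
  a_4 = -1·-8 + 1·2 + -1·-1 = 11
  a_5 = -1·11 + 1·-8 + -1·2 = -21
  a_6 = -1·-21 + 1·11 + -1·-8 = 40
  a_7 = -1·40 + 1·-21 + -1·11 = -72
  a_8 = -1·-72 + 1·40 + -1·-21 = 133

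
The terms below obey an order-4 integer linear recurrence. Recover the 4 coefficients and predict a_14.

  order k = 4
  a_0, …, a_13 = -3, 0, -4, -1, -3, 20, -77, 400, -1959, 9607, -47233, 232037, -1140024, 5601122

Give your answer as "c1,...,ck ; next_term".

-4,4,-3,-3 ; -27518996

  a_4 = -4·-1 + 4·-4 + -3·0 + -3·-3 = -3
  a_5 = -4·-3 + 4·-1 + -3·-4 + -3·0 = 20
  a_6 = -4·20 + 4·-3 + -3·-1 + -3·-4 = -77
  a_7 = -4·-77 + 4·20 + -3·-3 + -3·-1 = 400
  a_8 = -4·400 + 4·-77 + -3·20 + -3·-3 = -1959
  a_9 = -4·-1959 + 4·400 + -3·-77 + -3·20 = 9607
  a_10 = -4·9607 + 4·-1959 + -3·400 + -3·-77 = -47233
  a_11 = -4·-47233 + 4·9607 + -3·-1959 + -3·400 = 232037
  a_12 = -4·232037 + 4·-47233 + -3·9607 + -3·-1959 = -1140024
  a_13 = -4·-1140024 + 4·232037 + -3·-47233 + -3·9607 = 5601122
  a_14 = -4·5601122 + 4·-1140024 + -3·232037 + -3·-47233 = -27518996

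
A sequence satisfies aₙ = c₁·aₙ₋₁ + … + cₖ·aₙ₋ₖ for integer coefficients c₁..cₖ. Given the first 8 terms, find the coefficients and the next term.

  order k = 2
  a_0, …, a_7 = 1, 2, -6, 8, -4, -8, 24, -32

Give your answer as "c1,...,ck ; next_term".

  a_2 = -2·2 + -2·1 = -6
  a_3 = -2·-6 + -2·2 = 8
  a_4 = -2·8 + -2·-6 = -4
  a_5 = -2·-4 + -2·8 = -8
  a_6 = -2·-8 + -2·-4 = 24
  a_7 = -2·24 + -2·-8 = -32
  a_8 = -2·-32 + -2·24 = 16

-2,-2 ; 16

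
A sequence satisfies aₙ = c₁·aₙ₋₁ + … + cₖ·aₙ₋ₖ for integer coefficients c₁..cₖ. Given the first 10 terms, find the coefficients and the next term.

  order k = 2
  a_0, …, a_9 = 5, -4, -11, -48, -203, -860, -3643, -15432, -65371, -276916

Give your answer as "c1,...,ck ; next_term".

  a_2 = 4·-4 + 1·5 = -11
  a_3 = 4·-11 + 1·-4 = -48
  a_4 = 4·-48 + 1·-11 = -203
  a_5 = 4·-203 + 1·-48 = -860
  a_6 = 4·-860 + 1·-203 = -3643
  a_7 = 4·-3643 + 1·-860 = -15432
  a_8 = 4·-15432 + 1·-3643 = -65371
  a_9 = 4·-65371 + 1·-15432 = -276916
  a_10 = 4·-276916 + 1·-65371 = -1173035

4,1 ; -1173035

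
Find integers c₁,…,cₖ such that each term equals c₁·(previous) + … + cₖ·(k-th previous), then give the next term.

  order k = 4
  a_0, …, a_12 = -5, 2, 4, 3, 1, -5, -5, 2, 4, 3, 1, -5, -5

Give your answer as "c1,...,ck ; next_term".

0,-1,0,-1 ; 2

  a_4 = 0·3 + -1·4 + 0·2 + -1·-5 = 1
  a_5 = 0·1 + -1·3 + 0·4 + -1·2 = -5
  a_6 = 0·-5 + -1·1 + 0·3 + -1·4 = -5
  a_7 = 0·-5 + -1·-5 + 0·1 + -1·3 = 2
  a_8 = 0·2 + -1·-5 + 0·-5 + -1·1 = 4
  a_9 = 0·4 + -1·2 + 0·-5 + -1·-5 = 3
  a_10 = 0·3 + -1·4 + 0·2 + -1·-5 = 1
  a_11 = 0·1 + -1·3 + 0·4 + -1·2 = -5
  a_12 = 0·-5 + -1·1 + 0·3 + -1·4 = -5
  a_13 = 0·-5 + -1·-5 + 0·1 + -1·3 = 2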